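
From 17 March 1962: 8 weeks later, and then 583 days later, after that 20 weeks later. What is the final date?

Advancing 8 weeks (= 56 days) from March 17, 1962:
March has 31 days, so 31 − 17 = 14 days remain after March 17, 1962; 56 − 14 = 42 left.
April 1962 has 30 days: 42 − 30 = 12 left.
12 days into May 1962 → May 12, 1962.
Advancing 583 days from May 12, 1962:
May has 31 days, so 31 − 12 = 19 days remain after May 12, 1962; 583 − 19 = 564 left.
June 1962 has 30 days: 564 − 30 = 534 left.
July 1962 has 31 days: 534 − 31 = 503 left.
August 1962 has 31 days: 503 − 31 = 472 left.
September 1962 has 30 days: 472 − 30 = 442 left.
October 1962 has 31 days: 442 − 31 = 411 left.
November 1962 has 30 days: 411 − 30 = 381 left.
December 1962 has 31 days: 381 − 31 = 350 left.
January 1963 has 31 days: 350 − 31 = 319 left.
February 1963 has 28 days (1963 is not a leap year): 319 − 28 = 291 left.
March 1963 has 31 days: 291 − 31 = 260 left.
April 1963 has 30 days: 260 − 30 = 230 left.
May 1963 has 31 days: 230 − 31 = 199 left.
June 1963 has 30 days: 199 − 30 = 169 left.
July 1963 has 31 days: 169 − 31 = 138 left.
August 1963 has 31 days: 138 − 31 = 107 left.
September 1963 has 30 days: 107 − 30 = 77 left.
October 1963 has 31 days: 77 − 31 = 46 left.
November 1963 has 30 days: 46 − 30 = 16 left.
16 days into December 1963 → December 16, 1963.
Counting forward 20 weeks (= 140 days) from December 16, 1963:
December has 31 days, so 31 − 16 = 15 days remain after December 16, 1963; 140 − 15 = 125 left.
January 1964 has 31 days: 125 − 31 = 94 left.
February 1964 has 29 days (1964 is a leap year): 94 − 29 = 65 left.
March 1964 has 31 days: 65 − 31 = 34 left.
April 1964 has 30 days: 34 − 30 = 4 left.
4 days into May 1964 → May 4, 1964.

May 4, 1964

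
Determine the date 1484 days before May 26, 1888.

Counting back 1484 days from May 26, 1888.
Going back 26 days from May 26, 1888 reaches the end of the previous month; 1484 − 26 = 1458 left.
April 1888 has 30 days: 1458 − 30 = 1428 left.
March 1888 has 31 days: 1428 − 31 = 1397 left.
February 1888 has 29 days (1888 is a leap year): 1397 − 29 = 1368 left.
January 1888 has 31 days: 1368 − 31 = 1337 left.
December 1887 has 31 days: 1337 − 31 = 1306 left.
November 1887 has 30 days: 1306 − 30 = 1276 left.
October 1887 has 31 days: 1276 − 31 = 1245 left.
September 1887 has 30 days: 1245 − 30 = 1215 left.
August 1887 has 31 days: 1215 − 31 = 1184 left.
July 1887 has 31 days: 1184 − 31 = 1153 left.
June 1887 has 30 days: 1153 − 30 = 1123 left.
May 1887 has 31 days: 1123 − 31 = 1092 left.
April 1887 has 30 days: 1092 − 30 = 1062 left.
March 1887 has 31 days: 1062 − 31 = 1031 left.
February 1887 has 28 days (1887 is not a leap year): 1031 − 28 = 1003 left.
January 1887 has 31 days: 1003 − 31 = 972 left.
December 1886 has 31 days: 972 − 31 = 941 left.
November 1886 has 30 days: 941 − 30 = 911 left.
October 1886 has 31 days: 911 − 31 = 880 left.
September 1886 has 30 days: 880 − 30 = 850 left.
August 1886 has 31 days: 850 − 31 = 819 left.
July 1886 has 31 days: 819 − 31 = 788 left.
June 1886 has 30 days: 788 − 30 = 758 left.
May 1886 has 31 days: 758 − 31 = 727 left.
April 1886 has 30 days: 727 − 30 = 697 left.
March 1886 has 31 days: 697 − 31 = 666 left.
February 1886 has 28 days (1886 is not a leap year): 666 − 28 = 638 left.
January 1886 has 31 days: 638 − 31 = 607 left.
December 1885 has 31 days: 607 − 31 = 576 left.
November 1885 has 30 days: 576 − 30 = 546 left.
October 1885 has 31 days: 546 − 31 = 515 left.
September 1885 has 30 days: 515 − 30 = 485 left.
August 1885 has 31 days: 485 − 31 = 454 left.
July 1885 has 31 days: 454 − 31 = 423 left.
June 1885 has 30 days: 423 − 30 = 393 left.
May 1885 has 31 days: 393 − 31 = 362 left.
April 1885 has 30 days: 362 − 30 = 332 left.
March 1885 has 31 days: 332 − 31 = 301 left.
February 1885 has 28 days (1885 is not a leap year): 301 − 28 = 273 left.
January 1885 has 31 days: 273 − 31 = 242 left.
December 1884 has 31 days: 242 − 31 = 211 left.
November 1884 has 30 days: 211 − 30 = 181 left.
October 1884 has 31 days: 181 − 31 = 150 left.
September 1884 has 30 days: 150 − 30 = 120 left.
August 1884 has 31 days: 120 − 31 = 89 left.
July 1884 has 31 days: 89 − 31 = 58 left.
June 1884 has 30 days: 58 − 30 = 28 left.
May 1884 has 31 days; 31 − 28 = 3 → May 3, 1884.

May 3, 1884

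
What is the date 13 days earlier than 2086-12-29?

December 16, 2086

Going back 13 days from December 29, 2086.
29 − 13 = 16, still in December 2086.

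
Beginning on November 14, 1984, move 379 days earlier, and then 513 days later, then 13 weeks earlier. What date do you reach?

December 27, 1984

Subtracting 379 days from November 14, 1984:
Going back 14 days from November 14, 1984 reaches the end of the previous month; 379 − 14 = 365 left.
October 1984 has 31 days: 365 − 31 = 334 left.
September 1984 has 30 days: 334 − 30 = 304 left.
August 1984 has 31 days: 304 − 31 = 273 left.
July 1984 has 31 days: 273 − 31 = 242 left.
June 1984 has 30 days: 242 − 30 = 212 left.
May 1984 has 31 days: 212 − 31 = 181 left.
April 1984 has 30 days: 181 − 30 = 151 left.
March 1984 has 31 days: 151 − 31 = 120 left.
February 1984 has 29 days (1984 is a leap year): 120 − 29 = 91 left.
January 1984 has 31 days: 91 − 31 = 60 left.
December 1983 has 31 days: 60 − 31 = 29 left.
November 1983 has 30 days; 30 − 29 = 1 → November 1, 1983.
Advancing 513 days from November 1, 1983:
November has 30 days, so 30 − 1 = 29 days remain after November 1, 1983; 513 − 29 = 484 left.
December 1983 has 31 days: 484 − 31 = 453 left.
January 1984 has 31 days: 453 − 31 = 422 left.
February 1984 has 29 days (1984 is a leap year): 422 − 29 = 393 left.
March 1984 has 31 days: 393 − 31 = 362 left.
April 1984 has 30 days: 362 − 30 = 332 left.
May 1984 has 31 days: 332 − 31 = 301 left.
June 1984 has 30 days: 301 − 30 = 271 left.
July 1984 has 31 days: 271 − 31 = 240 left.
August 1984 has 31 days: 240 − 31 = 209 left.
September 1984 has 30 days: 209 − 30 = 179 left.
October 1984 has 31 days: 179 − 31 = 148 left.
November 1984 has 30 days: 148 − 30 = 118 left.
December 1984 has 31 days: 118 − 31 = 87 left.
January 1985 has 31 days: 87 − 31 = 56 left.
February 1985 has 28 days (1985 is not a leap year): 56 − 28 = 28 left.
28 days into March 1985 → March 28, 1985.
Going back 13 weeks (= 91 days) from March 28, 1985:
Going back 28 days from March 28, 1985 reaches the end of the previous month; 91 − 28 = 63 left.
February 1985 has 28 days (1985 is not a leap year): 63 − 28 = 35 left.
January 1985 has 31 days: 35 − 31 = 4 left.
December 1984 has 31 days; 31 − 4 = 27 → December 27, 1984.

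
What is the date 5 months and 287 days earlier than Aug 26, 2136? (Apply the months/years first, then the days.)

Going back 5 months and 287 days from August 26, 2136: first the month/year part, then the days.
month 8 − 5 = 3 → March 2136.
Day 26 is valid in March, giving March 26, 2136.
Now subtract 287 days from March 26, 2136.
Going back 26 days from March 26, 2136 reaches the end of the previous month; 287 − 26 = 261 left.
February 2136 has 29 days (2136 is a leap year): 261 − 29 = 232 left.
January 2136 has 31 days: 232 − 31 = 201 left.
December 2135 has 31 days: 201 − 31 = 170 left.
November 2135 has 30 days: 170 − 30 = 140 left.
October 2135 has 31 days: 140 − 31 = 109 left.
September 2135 has 30 days: 109 − 30 = 79 left.
August 2135 has 31 days: 79 − 31 = 48 left.
July 2135 has 31 days: 48 − 31 = 17 left.
June 2135 has 30 days; 30 − 17 = 13 → June 13, 2135.

June 13, 2135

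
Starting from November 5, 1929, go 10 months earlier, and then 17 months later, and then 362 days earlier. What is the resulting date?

June 8, 1929

Subtracting 10 months from November 5, 1929:
month 11 − 10 = 1 → January 1929.
Day 5 is valid in January, giving January 5, 1929.
Counting forward 17 months from January 5, 1929:
month 1 + 17 = 18, which is month 6 of year 1930 → June 1930.
Day 5 is valid in June, giving June 5, 1930.
Subtracting 362 days from June 5, 1930:
Going back 5 days from June 5, 1930 reaches the end of the previous month; 362 − 5 = 357 left.
May 1930 has 31 days: 357 − 31 = 326 left.
April 1930 has 30 days: 326 − 30 = 296 left.
March 1930 has 31 days: 296 − 31 = 265 left.
February 1930 has 28 days (1930 is not a leap year): 265 − 28 = 237 left.
January 1930 has 31 days: 237 − 31 = 206 left.
December 1929 has 31 days: 206 − 31 = 175 left.
November 1929 has 30 days: 175 − 30 = 145 left.
October 1929 has 31 days: 145 − 31 = 114 left.
September 1929 has 30 days: 114 − 30 = 84 left.
August 1929 has 31 days: 84 − 31 = 53 left.
July 1929 has 31 days: 53 − 31 = 22 left.
June 1929 has 30 days; 30 − 22 = 8 → June 8, 1929.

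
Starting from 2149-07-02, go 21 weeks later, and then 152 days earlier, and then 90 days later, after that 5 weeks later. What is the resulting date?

Advancing 21 weeks (= 147 days) from July 2, 2149:
July has 31 days, so 31 − 2 = 29 days remain after July 2, 2149; 147 − 29 = 118 left.
August 2149 has 31 days: 118 − 31 = 87 left.
September 2149 has 30 days: 87 − 30 = 57 left.
October 2149 has 31 days: 57 − 31 = 26 left.
26 days into November 2149 → November 26, 2149.
Going back 152 days from November 26, 2149:
Going back 26 days from November 26, 2149 reaches the end of the previous month; 152 − 26 = 126 left.
October 2149 has 31 days: 126 − 31 = 95 left.
September 2149 has 30 days: 95 − 30 = 65 left.
August 2149 has 31 days: 65 − 31 = 34 left.
July 2149 has 31 days: 34 − 31 = 3 left.
June 2149 has 30 days; 30 − 3 = 27 → June 27, 2149.
Advancing 90 days from June 27, 2149:
June has 30 days, so 30 − 27 = 3 days remain after June 27, 2149; 90 − 3 = 87 left.
July 2149 has 31 days: 87 − 31 = 56 left.
August 2149 has 31 days: 56 − 31 = 25 left.
25 days into September 2149 → September 25, 2149.
Counting forward 5 weeks (= 35 days) from September 25, 2149:
September has 30 days, so 30 − 25 = 5 days remain after September 25, 2149; 35 − 5 = 30 left.
30 days into October 2149 → October 30, 2149.

October 30, 2149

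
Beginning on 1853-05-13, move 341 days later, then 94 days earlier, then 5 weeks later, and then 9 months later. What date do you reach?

November 19, 1854

Counting forward 341 days from May 13, 1853:
May has 31 days, so 31 − 13 = 18 days remain after May 13, 1853; 341 − 18 = 323 left.
June 1853 has 30 days: 323 − 30 = 293 left.
July 1853 has 31 days: 293 − 31 = 262 left.
August 1853 has 31 days: 262 − 31 = 231 left.
September 1853 has 30 days: 231 − 30 = 201 left.
October 1853 has 31 days: 201 − 31 = 170 left.
November 1853 has 30 days: 170 − 30 = 140 left.
December 1853 has 31 days: 140 − 31 = 109 left.
January 1854 has 31 days: 109 − 31 = 78 left.
February 1854 has 28 days (1854 is not a leap year): 78 − 28 = 50 left.
March 1854 has 31 days: 50 − 31 = 19 left.
19 days into April 1854 → April 19, 1854.
Subtracting 94 days from April 19, 1854:
Going back 19 days from April 19, 1854 reaches the end of the previous month; 94 − 19 = 75 left.
March 1854 has 31 days: 75 − 31 = 44 left.
February 1854 has 28 days (1854 is not a leap year): 44 − 28 = 16 left.
January 1854 has 31 days; 31 − 16 = 15 → January 15, 1854.
Adding 5 weeks (= 35 days) from January 15, 1854:
January has 31 days, so 31 − 15 = 16 days remain after January 15, 1854; 35 − 16 = 19 left.
19 days into February 1854 → February 19, 1854.
Adding 9 months from February 19, 1854:
month 2 + 9 = 11 → November 1854.
Day 19 is valid in November, giving November 19, 1854.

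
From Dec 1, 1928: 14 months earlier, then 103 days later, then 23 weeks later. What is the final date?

Counting back 14 months from December 1, 1928:
month 12 − 14 = -2, which is month 10 of year 1927 → October 1927.
Day 1 is valid in October, giving October 1, 1927.
Counting forward 103 days from October 1, 1927:
October has 31 days, so 31 − 1 = 30 days remain after October 1, 1927; 103 − 30 = 73 left.
November 1927 has 30 days: 73 − 30 = 43 left.
December 1927 has 31 days: 43 − 31 = 12 left.
12 days into January 1928 → January 12, 1928.
Adding 23 weeks (= 161 days) from January 12, 1928:
January has 31 days, so 31 − 12 = 19 days remain after January 12, 1928; 161 − 19 = 142 left.
February 1928 has 29 days (1928 is a leap year): 142 − 29 = 113 left.
March 1928 has 31 days: 113 − 31 = 82 left.
April 1928 has 30 days: 82 − 30 = 52 left.
May 1928 has 31 days: 52 − 31 = 21 left.
21 days into June 1928 → June 21, 1928.

June 21, 1928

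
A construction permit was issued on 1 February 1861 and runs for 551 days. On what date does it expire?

August 6, 1862

Adding 551 days from February 1, 1861.
February has 28 days, so 28 − 1 = 27 days remain after February 1, 1861; 551 − 27 = 524 left.
March 1861 has 31 days: 524 − 31 = 493 left.
April 1861 has 30 days: 493 − 30 = 463 left.
May 1861 has 31 days: 463 − 31 = 432 left.
June 1861 has 30 days: 432 − 30 = 402 left.
July 1861 has 31 days: 402 − 31 = 371 left.
August 1861 has 31 days: 371 − 31 = 340 left.
September 1861 has 30 days: 340 − 30 = 310 left.
October 1861 has 31 days: 310 − 31 = 279 left.
November 1861 has 30 days: 279 − 30 = 249 left.
December 1861 has 31 days: 249 − 31 = 218 left.
January 1862 has 31 days: 218 − 31 = 187 left.
February 1862 has 28 days (1862 is not a leap year): 187 − 28 = 159 left.
March 1862 has 31 days: 159 − 31 = 128 left.
April 1862 has 30 days: 128 − 30 = 98 left.
May 1862 has 31 days: 98 − 31 = 67 left.
June 1862 has 30 days: 67 − 30 = 37 left.
July 1862 has 31 days: 37 − 31 = 6 left.
6 days into August 1862 → August 6, 1862.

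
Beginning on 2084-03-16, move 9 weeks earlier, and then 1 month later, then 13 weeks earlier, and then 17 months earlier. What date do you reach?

Counting back 9 weeks (= 63 days) from March 16, 2084:
Going back 16 days from March 16, 2084 reaches the end of the previous month; 63 − 16 = 47 left.
February 2084 has 29 days (2084 is a leap year): 47 − 29 = 18 left.
January 2084 has 31 days; 31 − 18 = 13 → January 13, 2084.
Counting forward 1 month from January 13, 2084:
month 1 + 1 = 2 → February 2084.
Day 13 is valid in February, giving February 13, 2084.
Going back 13 weeks (= 91 days) from February 13, 2084:
Going back 13 days from February 13, 2084 reaches the end of the previous month; 91 − 13 = 78 left.
January 2084 has 31 days: 78 − 31 = 47 left.
December 2083 has 31 days: 47 − 31 = 16 left.
November 2083 has 30 days; 30 − 16 = 14 → November 14, 2083.
Counting back 17 months from November 14, 2083:
month 11 − 17 = -6, which is month 6 of year 2082 → June 2082.
Day 14 is valid in June, giving June 14, 2082.

June 14, 2082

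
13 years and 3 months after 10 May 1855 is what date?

August 10, 1868

Adding 13 years and 3 months from May 10, 1855.
+13 years → 1868; month 5 + 3 = 8 → August 1868.
Day 10 is valid in August, giving August 10, 1868.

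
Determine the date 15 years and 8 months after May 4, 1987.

January 4, 2003

Adding 15 years and 8 months from May 4, 1987.
+15 years → 2002; month 5 + 8 = 13, which is month 1 of year 2003 → January 2003.
Day 4 is valid in January, giving January 4, 2003.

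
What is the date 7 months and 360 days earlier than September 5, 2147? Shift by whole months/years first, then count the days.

Going back 7 months and 360 days from September 5, 2147: first the month/year part, then the days.
month 9 − 7 = 2 → February 2147.
Day 5 is valid in February, giving February 5, 2147.
Now subtract 360 days from February 5, 2147.
Going back 5 days from February 5, 2147 reaches the end of the previous month; 360 − 5 = 355 left.
January 2147 has 31 days: 355 − 31 = 324 left.
December 2146 has 31 days: 324 − 31 = 293 left.
November 2146 has 30 days: 293 − 30 = 263 left.
October 2146 has 31 days: 263 − 31 = 232 left.
September 2146 has 30 days: 232 − 30 = 202 left.
August 2146 has 31 days: 202 − 31 = 171 left.
July 2146 has 31 days: 171 − 31 = 140 left.
June 2146 has 30 days: 140 − 30 = 110 left.
May 2146 has 31 days: 110 − 31 = 79 left.
April 2146 has 30 days: 79 − 30 = 49 left.
March 2146 has 31 days: 49 − 31 = 18 left.
February 2146 has 28 days; 28 − 18 = 10 → February 10, 2146.

February 10, 2146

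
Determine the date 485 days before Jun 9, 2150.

February 9, 2149

Subtracting 485 days from June 9, 2150.
Going back 9 days from June 9, 2150 reaches the end of the previous month; 485 − 9 = 476 left.
May 2150 has 31 days: 476 − 31 = 445 left.
April 2150 has 30 days: 445 − 30 = 415 left.
March 2150 has 31 days: 415 − 31 = 384 left.
February 2150 has 28 days (2150 is not a leap year): 384 − 28 = 356 left.
January 2150 has 31 days: 356 − 31 = 325 left.
December 2149 has 31 days: 325 − 31 = 294 left.
November 2149 has 30 days: 294 − 30 = 264 left.
October 2149 has 31 days: 264 − 31 = 233 left.
September 2149 has 30 days: 233 − 30 = 203 left.
August 2149 has 31 days: 203 − 31 = 172 left.
July 2149 has 31 days: 172 − 31 = 141 left.
June 2149 has 30 days: 141 − 30 = 111 left.
May 2149 has 31 days: 111 − 31 = 80 left.
April 2149 has 30 days: 80 − 30 = 50 left.
March 2149 has 31 days: 50 − 31 = 19 left.
February 2149 has 28 days; 28 − 19 = 9 → February 9, 2149.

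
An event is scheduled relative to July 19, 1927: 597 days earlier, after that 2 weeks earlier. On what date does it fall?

Subtracting 597 days from July 19, 1927:
Going back 19 days from July 19, 1927 reaches the end of the previous month; 597 − 19 = 578 left.
June 1927 has 30 days: 578 − 30 = 548 left.
May 1927 has 31 days: 548 − 31 = 517 left.
April 1927 has 30 days: 517 − 30 = 487 left.
March 1927 has 31 days: 487 − 31 = 456 left.
February 1927 has 28 days (1927 is not a leap year): 456 − 28 = 428 left.
January 1927 has 31 days: 428 − 31 = 397 left.
December 1926 has 31 days: 397 − 31 = 366 left.
November 1926 has 30 days: 366 − 30 = 336 left.
October 1926 has 31 days: 336 − 31 = 305 left.
September 1926 has 30 days: 305 − 30 = 275 left.
August 1926 has 31 days: 275 − 31 = 244 left.
July 1926 has 31 days: 244 − 31 = 213 left.
June 1926 has 30 days: 213 − 30 = 183 left.
May 1926 has 31 days: 183 − 31 = 152 left.
April 1926 has 30 days: 152 − 30 = 122 left.
March 1926 has 31 days: 122 − 31 = 91 left.
February 1926 has 28 days (1926 is not a leap year): 91 − 28 = 63 left.
January 1926 has 31 days: 63 − 31 = 32 left.
December 1925 has 31 days: 32 − 31 = 1 left.
November 1925 has 30 days; 30 − 1 = 29 → November 29, 1925.
Subtracting 2 weeks (= 14 days) from November 29, 1925:
29 − 14 = 15, still in November 1925.

November 15, 1925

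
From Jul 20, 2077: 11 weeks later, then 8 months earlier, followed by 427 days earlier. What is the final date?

December 6, 2075

Adding 11 weeks (= 77 days) from July 20, 2077:
July has 31 days, so 31 − 20 = 11 days remain after July 20, 2077; 77 − 11 = 66 left.
August 2077 has 31 days: 66 − 31 = 35 left.
September 2077 has 30 days: 35 − 30 = 5 left.
5 days into October 2077 → October 5, 2077.
Going back 8 months from October 5, 2077:
month 10 − 8 = 2 → February 2077.
Day 5 is valid in February, giving February 5, 2077.
Counting back 427 days from February 5, 2077:
Going back 5 days from February 5, 2077 reaches the end of the previous month; 427 − 5 = 422 left.
January 2077 has 31 days: 422 − 31 = 391 left.
December 2076 has 31 days: 391 − 31 = 360 left.
November 2076 has 30 days: 360 − 30 = 330 left.
October 2076 has 31 days: 330 − 31 = 299 left.
September 2076 has 30 days: 299 − 30 = 269 left.
August 2076 has 31 days: 269 − 31 = 238 left.
July 2076 has 31 days: 238 − 31 = 207 left.
June 2076 has 30 days: 207 − 30 = 177 left.
May 2076 has 31 days: 177 − 31 = 146 left.
April 2076 has 30 days: 146 − 30 = 116 left.
March 2076 has 31 days: 116 − 31 = 85 left.
February 2076 has 29 days (2076 is a leap year): 85 − 29 = 56 left.
January 2076 has 31 days: 56 − 31 = 25 left.
December 2075 has 31 days; 31 − 25 = 6 → December 6, 2075.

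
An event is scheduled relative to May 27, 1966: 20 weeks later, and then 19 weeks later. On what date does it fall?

Counting forward 20 weeks (= 140 days) from May 27, 1966:
May has 31 days, so 31 − 27 = 4 days remain after May 27, 1966; 140 − 4 = 136 left.
June 1966 has 30 days: 136 − 30 = 106 left.
July 1966 has 31 days: 106 − 31 = 75 left.
August 1966 has 31 days: 75 − 31 = 44 left.
September 1966 has 30 days: 44 − 30 = 14 left.
14 days into October 1966 → October 14, 1966.
Advancing 19 weeks (= 133 days) from October 14, 1966:
October has 31 days, so 31 − 14 = 17 days remain after October 14, 1966; 133 − 17 = 116 left.
November 1966 has 30 days: 116 − 30 = 86 left.
December 1966 has 31 days: 86 − 31 = 55 left.
January 1967 has 31 days: 55 − 31 = 24 left.
24 days into February 1967 → February 24, 1967.

February 24, 1967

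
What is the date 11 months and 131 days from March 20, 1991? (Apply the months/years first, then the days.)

Counting forward 11 months and 131 days from March 20, 1991: first the month/year part, then the days.
month 3 + 11 = 14, which is month 2 of year 1992 → February 1992.
Day 20 is valid in February, giving February 20, 1992.
Now add 131 days from February 20, 1992.
February has 29 days, so 29 − 20 = 9 days remain after February 20, 1992; 131 − 9 = 122 left.
March 1992 has 31 days: 122 − 31 = 91 left.
April 1992 has 30 days: 91 − 30 = 61 left.
May 1992 has 31 days: 61 − 31 = 30 left.
30 days into June 1992 → June 30, 1992.

June 30, 1992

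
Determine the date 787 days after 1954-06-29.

Advancing 787 days from June 29, 1954.
June has 30 days, so 30 − 29 = 1 day remains after June 29, 1954; 787 − 1 = 786 left.
July 1954 has 31 days: 786 − 31 = 755 left.
August 1954 has 31 days: 755 − 31 = 724 left.
September 1954 has 30 days: 724 − 30 = 694 left.
October 1954 has 31 days: 694 − 31 = 663 left.
November 1954 has 30 days: 663 − 30 = 633 left.
December 1954 has 31 days: 633 − 31 = 602 left.
January 1955 has 31 days: 602 − 31 = 571 left.
February 1955 has 28 days (1955 is not a leap year): 571 − 28 = 543 left.
March 1955 has 31 days: 543 − 31 = 512 left.
April 1955 has 30 days: 512 − 30 = 482 left.
May 1955 has 31 days: 482 − 31 = 451 left.
June 1955 has 30 days: 451 − 30 = 421 left.
July 1955 has 31 days: 421 − 31 = 390 left.
August 1955 has 31 days: 390 − 31 = 359 left.
September 1955 has 30 days: 359 − 30 = 329 left.
October 1955 has 31 days: 329 − 31 = 298 left.
November 1955 has 30 days: 298 − 30 = 268 left.
December 1955 has 31 days: 268 − 31 = 237 left.
January 1956 has 31 days: 237 − 31 = 206 left.
February 1956 has 29 days (1956 is a leap year): 206 − 29 = 177 left.
March 1956 has 31 days: 177 − 31 = 146 left.
April 1956 has 30 days: 146 − 30 = 116 left.
May 1956 has 31 days: 116 − 31 = 85 left.
June 1956 has 30 days: 85 − 30 = 55 left.
July 1956 has 31 days: 55 − 31 = 24 left.
24 days into August 1956 → August 24, 1956.

August 24, 1956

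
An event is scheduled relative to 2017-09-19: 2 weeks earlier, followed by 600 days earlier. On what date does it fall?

January 14, 2016

Subtracting 2 weeks (= 14 days) from September 19, 2017:
19 − 14 = 5, still in September 2017.
Counting back 600 days from September 5, 2017:
Going back 5 days from September 5, 2017 reaches the end of the previous month; 600 − 5 = 595 left.
August 2017 has 31 days: 595 − 31 = 564 left.
July 2017 has 31 days: 564 − 31 = 533 left.
June 2017 has 30 days: 533 − 30 = 503 left.
May 2017 has 31 days: 503 − 31 = 472 left.
April 2017 has 30 days: 472 − 30 = 442 left.
March 2017 has 31 days: 442 − 31 = 411 left.
February 2017 has 28 days (2017 is not a leap year): 411 − 28 = 383 left.
January 2017 has 31 days: 383 − 31 = 352 left.
December 2016 has 31 days: 352 − 31 = 321 left.
November 2016 has 30 days: 321 − 30 = 291 left.
October 2016 has 31 days: 291 − 31 = 260 left.
September 2016 has 30 days: 260 − 30 = 230 left.
August 2016 has 31 days: 230 − 31 = 199 left.
July 2016 has 31 days: 199 − 31 = 168 left.
June 2016 has 30 days: 168 − 30 = 138 left.
May 2016 has 31 days: 138 − 31 = 107 left.
April 2016 has 30 days: 107 − 30 = 77 left.
March 2016 has 31 days: 77 − 31 = 46 left.
February 2016 has 29 days (2016 is a leap year): 46 − 29 = 17 left.
January 2016 has 31 days; 31 − 17 = 14 → January 14, 2016.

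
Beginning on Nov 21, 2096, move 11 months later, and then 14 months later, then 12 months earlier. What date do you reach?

Advancing 11 months from November 21, 2096:
month 11 + 11 = 22, which is month 10 of year 2097 → October 2097.
Day 21 is valid in October, giving October 21, 2097.
Counting forward 14 months from October 21, 2097:
month 10 + 14 = 24, which is month 12 of year 2098 → December 2098.
Day 21 is valid in December, giving December 21, 2098.
Subtracting 12 months from December 21, 2098:
month 12 − 12 = 0, which is month 12 of year 2097 → December 2097.
Day 21 is valid in December, giving December 21, 2097.

December 21, 2097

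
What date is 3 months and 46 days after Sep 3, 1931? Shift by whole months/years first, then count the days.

Adding 3 months and 46 days from September 3, 1931: first the month/year part, then the days.
month 9 + 3 = 12 → December 1931.
Day 3 is valid in December, giving December 3, 1931.
Now add 46 days from December 3, 1931.
December has 31 days, so 31 − 3 = 28 days remain after December 3, 1931; 46 − 28 = 18 left.
18 days into January 1932 → January 18, 1932.

January 18, 1932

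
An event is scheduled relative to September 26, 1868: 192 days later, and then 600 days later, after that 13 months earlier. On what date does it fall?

Adding 192 days from September 26, 1868:
September has 30 days, so 30 − 26 = 4 days remain after September 26, 1868; 192 − 4 = 188 left.
October 1868 has 31 days: 188 − 31 = 157 left.
November 1868 has 30 days: 157 − 30 = 127 left.
December 1868 has 31 days: 127 − 31 = 96 left.
January 1869 has 31 days: 96 − 31 = 65 left.
February 1869 has 28 days (1869 is not a leap year): 65 − 28 = 37 left.
March 1869 has 31 days: 37 − 31 = 6 left.
6 days into April 1869 → April 6, 1869.
Adding 600 days from April 6, 1869:
April has 30 days, so 30 − 6 = 24 days remain after April 6, 1869; 600 − 24 = 576 left.
May 1869 has 31 days: 576 − 31 = 545 left.
June 1869 has 30 days: 545 − 30 = 515 left.
July 1869 has 31 days: 515 − 31 = 484 left.
August 1869 has 31 days: 484 − 31 = 453 left.
September 1869 has 30 days: 453 − 30 = 423 left.
October 1869 has 31 days: 423 − 31 = 392 left.
November 1869 has 30 days: 392 − 30 = 362 left.
December 1869 has 31 days: 362 − 31 = 331 left.
January 1870 has 31 days: 331 − 31 = 300 left.
February 1870 has 28 days (1870 is not a leap year): 300 − 28 = 272 left.
March 1870 has 31 days: 272 − 31 = 241 left.
April 1870 has 30 days: 241 − 30 = 211 left.
May 1870 has 31 days: 211 − 31 = 180 left.
June 1870 has 30 days: 180 − 30 = 150 left.
July 1870 has 31 days: 150 − 31 = 119 left.
August 1870 has 31 days: 119 − 31 = 88 left.
September 1870 has 30 days: 88 − 30 = 58 left.
October 1870 has 31 days: 58 − 31 = 27 left.
27 days into November 1870 → November 27, 1870.
Going back 13 months from November 27, 1870:
month 11 − 13 = -2, which is month 10 of year 1869 → October 1869.
Day 27 is valid in October, giving October 27, 1869.

October 27, 1869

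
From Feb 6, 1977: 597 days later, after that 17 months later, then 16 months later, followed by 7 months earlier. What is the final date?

Counting forward 597 days from February 6, 1977:
February has 28 days, so 28 − 6 = 22 days remain after February 6, 1977; 597 − 22 = 575 left.
March 1977 has 31 days: 575 − 31 = 544 left.
April 1977 has 30 days: 544 − 30 = 514 left.
May 1977 has 31 days: 514 − 31 = 483 left.
June 1977 has 30 days: 483 − 30 = 453 left.
July 1977 has 31 days: 453 − 31 = 422 left.
August 1977 has 31 days: 422 − 31 = 391 left.
September 1977 has 30 days: 391 − 30 = 361 left.
October 1977 has 31 days: 361 − 31 = 330 left.
November 1977 has 30 days: 330 − 30 = 300 left.
December 1977 has 31 days: 300 − 31 = 269 left.
January 1978 has 31 days: 269 − 31 = 238 left.
February 1978 has 28 days (1978 is not a leap year): 238 − 28 = 210 left.
March 1978 has 31 days: 210 − 31 = 179 left.
April 1978 has 30 days: 179 − 30 = 149 left.
May 1978 has 31 days: 149 − 31 = 118 left.
June 1978 has 30 days: 118 − 30 = 88 left.
July 1978 has 31 days: 88 − 31 = 57 left.
August 1978 has 31 days: 57 − 31 = 26 left.
26 days into September 1978 → September 26, 1978.
Counting forward 17 months from September 26, 1978:
month 9 + 17 = 26, which is month 2 of year 1980 → February 1980.
Day 26 is valid in February, giving February 26, 1980.
Counting forward 16 months from February 26, 1980:
month 2 + 16 = 18, which is month 6 of year 1981 → June 1981.
Day 26 is valid in June, giving June 26, 1981.
Going back 7 months from June 26, 1981:
month 6 − 7 = -1, which is month 11 of year 1980 → November 1980.
Day 26 is valid in November, giving November 26, 1980.

November 26, 1980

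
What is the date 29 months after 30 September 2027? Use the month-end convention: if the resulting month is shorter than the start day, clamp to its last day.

Adding 29 months from September 30, 2027.
month 9 + 29 = 38, which is month 2 of year 2030 → February 2030.
February 2030 has only 28 days (2030 is not a leap year — relevant if February), and the start was day 30, so the date clamps to February 28, 2030.

February 28, 2030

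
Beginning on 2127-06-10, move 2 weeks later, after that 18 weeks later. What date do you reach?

October 28, 2127

Adding 2 weeks (= 14 days) from June 10, 2127:
June has 30 days; 10 + 14 = 24, still in June.
Adding 18 weeks (= 126 days) from June 24, 2127:
June has 30 days, so 30 − 24 = 6 days remain after June 24, 2127; 126 − 6 = 120 left.
July 2127 has 31 days: 120 − 31 = 89 left.
August 2127 has 31 days: 89 − 31 = 58 left.
September 2127 has 30 days: 58 − 30 = 28 left.
28 days into October 2127 → October 28, 2127.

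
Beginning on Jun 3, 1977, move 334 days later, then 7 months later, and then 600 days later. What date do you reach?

July 25, 1980

Counting forward 334 days from June 3, 1977:
June has 30 days, so 30 − 3 = 27 days remain after June 3, 1977; 334 − 27 = 307 left.
July 1977 has 31 days: 307 − 31 = 276 left.
August 1977 has 31 days: 276 − 31 = 245 left.
September 1977 has 30 days: 245 − 30 = 215 left.
October 1977 has 31 days: 215 − 31 = 184 left.
November 1977 has 30 days: 184 − 30 = 154 left.
December 1977 has 31 days: 154 − 31 = 123 left.
January 1978 has 31 days: 123 − 31 = 92 left.
February 1978 has 28 days (1978 is not a leap year): 92 − 28 = 64 left.
March 1978 has 31 days: 64 − 31 = 33 left.
April 1978 has 30 days: 33 − 30 = 3 left.
3 days into May 1978 → May 3, 1978.
Advancing 7 months from May 3, 1978:
month 5 + 7 = 12 → December 1978.
Day 3 is valid in December, giving December 3, 1978.
Adding 600 days from December 3, 1978:
December has 31 days, so 31 − 3 = 28 days remain after December 3, 1978; 600 − 28 = 572 left.
January 1979 has 31 days: 572 − 31 = 541 left.
February 1979 has 28 days (1979 is not a leap year): 541 − 28 = 513 left.
March 1979 has 31 days: 513 − 31 = 482 left.
April 1979 has 30 days: 482 − 30 = 452 left.
May 1979 has 31 days: 452 − 31 = 421 left.
June 1979 has 30 days: 421 − 30 = 391 left.
July 1979 has 31 days: 391 − 31 = 360 left.
August 1979 has 31 days: 360 − 31 = 329 left.
September 1979 has 30 days: 329 − 30 = 299 left.
October 1979 has 31 days: 299 − 31 = 268 left.
November 1979 has 30 days: 268 − 30 = 238 left.
December 1979 has 31 days: 238 − 31 = 207 left.
January 1980 has 31 days: 207 − 31 = 176 left.
February 1980 has 29 days (1980 is a leap year): 176 − 29 = 147 left.
March 1980 has 31 days: 147 − 31 = 116 left.
April 1980 has 30 days: 116 − 30 = 86 left.
May 1980 has 31 days: 86 − 31 = 55 left.
June 1980 has 30 days: 55 − 30 = 25 left.
25 days into July 1980 → July 25, 1980.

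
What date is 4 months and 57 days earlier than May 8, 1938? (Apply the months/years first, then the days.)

November 12, 1937

Going back 4 months and 57 days from May 8, 1938: first the month/year part, then the days.
month 5 − 4 = 1 → January 1938.
Day 8 is valid in January, giving January 8, 1938.
Now subtract 57 days from January 8, 1938.
Going back 8 days from January 8, 1938 reaches the end of the previous month; 57 − 8 = 49 left.
December 1937 has 31 days: 49 − 31 = 18 left.
November 1937 has 30 days; 30 − 18 = 12 → November 12, 1937.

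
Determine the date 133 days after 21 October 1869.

March 3, 1870

Advancing 133 days from October 21, 1869.
October has 31 days, so 31 − 21 = 10 days remain after October 21, 1869; 133 − 10 = 123 left.
November 1869 has 30 days: 123 − 30 = 93 left.
December 1869 has 31 days: 93 − 31 = 62 left.
January 1870 has 31 days: 62 − 31 = 31 left.
February 1870 has 28 days (1870 is not a leap year): 31 − 28 = 3 left.
3 days into March 1870 → March 3, 1870.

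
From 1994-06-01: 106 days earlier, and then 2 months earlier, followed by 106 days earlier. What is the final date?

Counting back 106 days from June 1, 1994:
Going back 1 day from June 1, 1994 reaches the end of the previous month; 106 − 1 = 105 left.
May 1994 has 31 days: 105 − 31 = 74 left.
April 1994 has 30 days: 74 − 30 = 44 left.
March 1994 has 31 days: 44 − 31 = 13 left.
February 1994 has 28 days; 28 − 13 = 15 → February 15, 1994.
Going back 2 months from February 15, 1994:
month 2 − 2 = 0, which is month 12 of year 1993 → December 1993.
Day 15 is valid in December, giving December 15, 1993.
Subtracting 106 days from December 15, 1993:
Going back 15 days from December 15, 1993 reaches the end of the previous month; 106 − 15 = 91 left.
November 1993 has 30 days: 91 − 30 = 61 left.
October 1993 has 31 days: 61 − 31 = 30 left.
September 1993 has 30 days: 30 − 30 = 0 left.
August 1993 has 31 days; 31 − 0 = 31 → August 31, 1993.

August 31, 1993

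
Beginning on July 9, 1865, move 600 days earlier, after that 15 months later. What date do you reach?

Going back 600 days from July 9, 1865:
Going back 9 days from July 9, 1865 reaches the end of the previous month; 600 − 9 = 591 left.
June 1865 has 30 days: 591 − 30 = 561 left.
May 1865 has 31 days: 561 − 31 = 530 left.
April 1865 has 30 days: 530 − 30 = 500 left.
March 1865 has 31 days: 500 − 31 = 469 left.
February 1865 has 28 days (1865 is not a leap year): 469 − 28 = 441 left.
January 1865 has 31 days: 441 − 31 = 410 left.
December 1864 has 31 days: 410 − 31 = 379 left.
November 1864 has 30 days: 379 − 30 = 349 left.
October 1864 has 31 days: 349 − 31 = 318 left.
September 1864 has 30 days: 318 − 30 = 288 left.
August 1864 has 31 days: 288 − 31 = 257 left.
July 1864 has 31 days: 257 − 31 = 226 left.
June 1864 has 30 days: 226 − 30 = 196 left.
May 1864 has 31 days: 196 − 31 = 165 left.
April 1864 has 30 days: 165 − 30 = 135 left.
March 1864 has 31 days: 135 − 31 = 104 left.
February 1864 has 29 days (1864 is a leap year): 104 − 29 = 75 left.
January 1864 has 31 days: 75 − 31 = 44 left.
December 1863 has 31 days: 44 − 31 = 13 left.
November 1863 has 30 days; 30 − 13 = 17 → November 17, 1863.
Advancing 15 months from November 17, 1863:
month 11 + 15 = 26, which is month 2 of year 1865 → February 1865.
Day 17 is valid in February, giving February 17, 1865.

February 17, 1865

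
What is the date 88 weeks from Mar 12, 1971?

November 17, 1972

Counting forward 88 weeks = 616 days from March 12, 1971.
March has 31 days, so 31 − 12 = 19 days remain after March 12, 1971; 616 − 19 = 597 left.
April 1971 has 30 days: 597 − 30 = 567 left.
May 1971 has 31 days: 567 − 31 = 536 left.
June 1971 has 30 days: 536 − 30 = 506 left.
July 1971 has 31 days: 506 − 31 = 475 left.
August 1971 has 31 days: 475 − 31 = 444 left.
September 1971 has 30 days: 444 − 30 = 414 left.
October 1971 has 31 days: 414 − 31 = 383 left.
November 1971 has 30 days: 383 − 30 = 353 left.
December 1971 has 31 days: 353 − 31 = 322 left.
January 1972 has 31 days: 322 − 31 = 291 left.
February 1972 has 29 days (1972 is a leap year): 291 − 29 = 262 left.
March 1972 has 31 days: 262 − 31 = 231 left.
April 1972 has 30 days: 231 − 30 = 201 left.
May 1972 has 31 days: 201 − 31 = 170 left.
June 1972 has 30 days: 170 − 30 = 140 left.
July 1972 has 31 days: 140 − 31 = 109 left.
August 1972 has 31 days: 109 − 31 = 78 left.
September 1972 has 30 days: 78 − 30 = 48 left.
October 1972 has 31 days: 48 − 31 = 17 left.
17 days into November 1972 → November 17, 1972.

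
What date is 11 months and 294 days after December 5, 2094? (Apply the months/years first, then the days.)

Adding 11 months and 294 days from December 5, 2094: first the month/year part, then the days.
month 12 + 11 = 23, which is month 11 of year 2095 → November 2095.
Day 5 is valid in November, giving November 5, 2095.
Now add 294 days from November 5, 2095.
November has 30 days, so 30 − 5 = 25 days remain after November 5, 2095; 294 − 25 = 269 left.
December 2095 has 31 days: 269 − 31 = 238 left.
January 2096 has 31 days: 238 − 31 = 207 left.
February 2096 has 29 days (2096 is a leap year): 207 − 29 = 178 left.
March 2096 has 31 days: 178 − 31 = 147 left.
April 2096 has 30 days: 147 − 30 = 117 left.
May 2096 has 31 days: 117 − 31 = 86 left.
June 2096 has 30 days: 86 − 30 = 56 left.
July 2096 has 31 days: 56 − 31 = 25 left.
25 days into August 2096 → August 25, 2096.

August 25, 2096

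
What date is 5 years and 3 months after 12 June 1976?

Adding 5 years and 3 months from June 12, 1976.
+5 years → 1981; month 6 + 3 = 9 → September 1981.
Day 12 is valid in September, giving September 12, 1981.

September 12, 1981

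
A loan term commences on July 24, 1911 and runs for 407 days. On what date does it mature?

September 3, 1912

Advancing 407 days from July 24, 1911.
July has 31 days, so 31 − 24 = 7 days remain after July 24, 1911; 407 − 7 = 400 left.
August 1911 has 31 days: 400 − 31 = 369 left.
September 1911 has 30 days: 369 − 30 = 339 left.
October 1911 has 31 days: 339 − 31 = 308 left.
November 1911 has 30 days: 308 − 30 = 278 left.
December 1911 has 31 days: 278 − 31 = 247 left.
January 1912 has 31 days: 247 − 31 = 216 left.
February 1912 has 29 days (1912 is a leap year): 216 − 29 = 187 left.
March 1912 has 31 days: 187 − 31 = 156 left.
April 1912 has 30 days: 156 − 30 = 126 left.
May 1912 has 31 days: 126 − 31 = 95 left.
June 1912 has 30 days: 95 − 30 = 65 left.
July 1912 has 31 days: 65 − 31 = 34 left.
August 1912 has 31 days: 34 − 31 = 3 left.
3 days into September 1912 → September 3, 1912.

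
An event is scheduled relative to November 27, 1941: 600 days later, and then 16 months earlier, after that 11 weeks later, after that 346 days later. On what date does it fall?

May 17, 1943

Counting forward 600 days from November 27, 1941:
November has 30 days, so 30 − 27 = 3 days remain after November 27, 1941; 600 − 3 = 597 left.
December 1941 has 31 days: 597 − 31 = 566 left.
January 1942 has 31 days: 566 − 31 = 535 left.
February 1942 has 28 days (1942 is not a leap year): 535 − 28 = 507 left.
March 1942 has 31 days: 507 − 31 = 476 left.
April 1942 has 30 days: 476 − 30 = 446 left.
May 1942 has 31 days: 446 − 31 = 415 left.
June 1942 has 30 days: 415 − 30 = 385 left.
July 1942 has 31 days: 385 − 31 = 354 left.
August 1942 has 31 days: 354 − 31 = 323 left.
September 1942 has 30 days: 323 − 30 = 293 left.
October 1942 has 31 days: 293 − 31 = 262 left.
November 1942 has 30 days: 262 − 30 = 232 left.
December 1942 has 31 days: 232 − 31 = 201 left.
January 1943 has 31 days: 201 − 31 = 170 left.
February 1943 has 28 days (1943 is not a leap year): 170 − 28 = 142 left.
March 1943 has 31 days: 142 − 31 = 111 left.
April 1943 has 30 days: 111 − 30 = 81 left.
May 1943 has 31 days: 81 − 31 = 50 left.
June 1943 has 30 days: 50 − 30 = 20 left.
20 days into July 1943 → July 20, 1943.
Going back 16 months from July 20, 1943:
month 7 − 16 = -9, which is month 3 of year 1942 → March 1942.
Day 20 is valid in March, giving March 20, 1942.
Adding 11 weeks (= 77 days) from March 20, 1942:
March has 31 days, so 31 − 20 = 11 days remain after March 20, 1942; 77 − 11 = 66 left.
April 1942 has 30 days: 66 − 30 = 36 left.
May 1942 has 31 days: 36 − 31 = 5 left.
5 days into June 1942 → June 5, 1942.
Adding 346 days from June 5, 1942:
June has 30 days, so 30 − 5 = 25 days remain after June 5, 1942; 346 − 25 = 321 left.
July 1942 has 31 days: 321 − 31 = 290 left.
August 1942 has 31 days: 290 − 31 = 259 left.
September 1942 has 30 days: 259 − 30 = 229 left.
October 1942 has 31 days: 229 − 31 = 198 left.
November 1942 has 30 days: 198 − 30 = 168 left.
December 1942 has 31 days: 168 − 31 = 137 left.
January 1943 has 31 days: 137 − 31 = 106 left.
February 1943 has 28 days (1943 is not a leap year): 106 − 28 = 78 left.
March 1943 has 31 days: 78 − 31 = 47 left.
April 1943 has 30 days: 47 − 30 = 17 left.
17 days into May 1943 → May 17, 1943.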